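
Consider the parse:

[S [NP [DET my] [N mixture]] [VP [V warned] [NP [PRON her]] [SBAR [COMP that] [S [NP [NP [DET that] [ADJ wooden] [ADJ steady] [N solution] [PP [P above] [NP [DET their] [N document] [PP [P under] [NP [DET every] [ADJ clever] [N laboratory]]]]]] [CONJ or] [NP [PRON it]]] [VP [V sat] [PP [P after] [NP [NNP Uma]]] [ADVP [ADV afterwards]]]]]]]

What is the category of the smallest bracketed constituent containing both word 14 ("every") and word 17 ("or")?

NP

The smallest bracket enclosing both words is [NP that wooden steady solution above their document under every clever laboratory or it], so the label is NP.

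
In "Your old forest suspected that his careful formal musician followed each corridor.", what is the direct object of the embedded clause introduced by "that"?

each corridor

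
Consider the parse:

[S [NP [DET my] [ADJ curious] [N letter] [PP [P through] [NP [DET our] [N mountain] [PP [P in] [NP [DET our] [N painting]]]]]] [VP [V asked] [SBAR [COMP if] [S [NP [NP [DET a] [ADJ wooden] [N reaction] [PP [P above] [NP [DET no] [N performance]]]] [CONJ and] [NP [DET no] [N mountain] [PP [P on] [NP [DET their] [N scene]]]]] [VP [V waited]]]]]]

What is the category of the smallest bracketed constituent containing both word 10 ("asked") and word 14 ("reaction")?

VP

Both words fall inside [VP asked if a wooden reaction above no performance and no mountain on their scene waited] (words 10–24), and no smaller constituent contains them both. Label: VP.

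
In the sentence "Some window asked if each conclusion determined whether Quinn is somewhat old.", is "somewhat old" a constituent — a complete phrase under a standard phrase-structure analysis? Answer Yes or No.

Yes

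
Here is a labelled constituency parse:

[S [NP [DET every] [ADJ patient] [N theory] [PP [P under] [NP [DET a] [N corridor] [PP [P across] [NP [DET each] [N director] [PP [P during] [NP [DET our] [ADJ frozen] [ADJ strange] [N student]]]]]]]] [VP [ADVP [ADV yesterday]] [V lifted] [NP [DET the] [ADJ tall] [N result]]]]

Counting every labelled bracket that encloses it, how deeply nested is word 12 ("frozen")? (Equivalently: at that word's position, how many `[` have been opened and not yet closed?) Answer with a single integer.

Counting open brackets not yet closed at "frozen": [S [NP [PP [NP [PP [NP [PP [NP [ADJ = 9.

9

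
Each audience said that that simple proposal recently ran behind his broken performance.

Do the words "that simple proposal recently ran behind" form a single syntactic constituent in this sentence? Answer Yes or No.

The smallest constituent containing the whole sequence is the clause [S that simple proposal recently ran behind his broken performance], but the sequence is only part of it — it straddles the boundary between noun phrase "that simple proposal" and verb phrase "recently ran behind his broken performance".

No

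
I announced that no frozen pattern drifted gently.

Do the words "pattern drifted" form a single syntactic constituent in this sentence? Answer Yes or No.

No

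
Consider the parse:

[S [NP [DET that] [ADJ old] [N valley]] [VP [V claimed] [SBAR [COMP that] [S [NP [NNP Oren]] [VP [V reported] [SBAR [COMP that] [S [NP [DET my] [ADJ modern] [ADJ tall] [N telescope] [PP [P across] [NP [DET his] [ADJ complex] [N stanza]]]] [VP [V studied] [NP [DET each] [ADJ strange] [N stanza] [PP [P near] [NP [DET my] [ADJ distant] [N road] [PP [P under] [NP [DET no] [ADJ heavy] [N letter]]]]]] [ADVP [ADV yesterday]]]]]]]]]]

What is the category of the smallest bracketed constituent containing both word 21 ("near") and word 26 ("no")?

PP

The smallest bracket enclosing both words is [PP near my distant road under no heavy letter], so the label is PP.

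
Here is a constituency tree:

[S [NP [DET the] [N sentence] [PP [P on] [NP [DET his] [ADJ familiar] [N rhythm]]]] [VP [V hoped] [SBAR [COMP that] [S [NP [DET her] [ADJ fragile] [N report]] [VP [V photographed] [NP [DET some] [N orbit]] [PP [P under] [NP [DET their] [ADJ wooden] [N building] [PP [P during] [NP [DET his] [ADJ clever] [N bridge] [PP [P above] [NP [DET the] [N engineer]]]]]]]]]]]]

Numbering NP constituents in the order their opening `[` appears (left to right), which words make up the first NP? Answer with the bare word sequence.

The NP opening brackets appear, in order, over: "the sentence on his familiar rhythm"; "his familiar rhythm"; "her fragile report"; "some orbit"; "their wooden building during his clever bridge above the engineer"; "his clever bridge above the engineer"; "the engineer". The first one spans "the sentence on his familiar rhythm".

the sentence on his familiar rhythm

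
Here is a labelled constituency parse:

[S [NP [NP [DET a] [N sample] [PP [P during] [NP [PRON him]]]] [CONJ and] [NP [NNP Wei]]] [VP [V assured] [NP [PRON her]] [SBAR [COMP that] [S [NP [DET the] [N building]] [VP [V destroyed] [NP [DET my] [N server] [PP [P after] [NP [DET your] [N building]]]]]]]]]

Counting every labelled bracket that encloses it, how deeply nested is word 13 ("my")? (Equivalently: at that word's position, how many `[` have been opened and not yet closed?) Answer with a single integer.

Path from the root down to the word: S → VP → SBAR → S → VP → NP → DET. That is 7 enclosing brackets.

7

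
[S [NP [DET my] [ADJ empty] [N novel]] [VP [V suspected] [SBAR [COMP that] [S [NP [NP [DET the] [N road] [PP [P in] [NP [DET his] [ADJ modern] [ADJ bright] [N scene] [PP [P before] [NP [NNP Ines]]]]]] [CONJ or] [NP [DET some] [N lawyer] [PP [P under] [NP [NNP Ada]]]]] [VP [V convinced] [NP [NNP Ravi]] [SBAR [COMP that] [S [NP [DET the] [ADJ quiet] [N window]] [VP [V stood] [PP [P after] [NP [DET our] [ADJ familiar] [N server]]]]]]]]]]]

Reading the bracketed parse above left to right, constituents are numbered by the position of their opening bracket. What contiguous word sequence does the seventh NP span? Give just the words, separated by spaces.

Ada

In left-to-right order the NP constituents are "my empty novel"; "the road in his modern bright scene before Ines or some lawyer under Ada"; "the road in his modern bright scene before Ines"; "his modern bright scene before Ines"; "Ines"; "some lawyer under Ada"; "Ada"; "Ravi"; "the quiet window"; "our familiar server". Number 7 is "Ada".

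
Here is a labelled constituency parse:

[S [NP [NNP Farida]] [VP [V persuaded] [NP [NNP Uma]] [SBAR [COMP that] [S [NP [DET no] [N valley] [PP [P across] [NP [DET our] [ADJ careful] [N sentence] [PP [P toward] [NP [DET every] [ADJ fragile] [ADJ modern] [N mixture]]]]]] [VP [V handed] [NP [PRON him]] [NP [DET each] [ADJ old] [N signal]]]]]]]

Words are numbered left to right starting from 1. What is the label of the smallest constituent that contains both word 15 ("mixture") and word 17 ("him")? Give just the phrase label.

Word 15 lies under S → VP → SBAR → S → NP → PP → NP → PP → NP → N; word 17 lies under S → VP → SBAR → S → VP → NP → PRON. The lowest shared node is the S.

S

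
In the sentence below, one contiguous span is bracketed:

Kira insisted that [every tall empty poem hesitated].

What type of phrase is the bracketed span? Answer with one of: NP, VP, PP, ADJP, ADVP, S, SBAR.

S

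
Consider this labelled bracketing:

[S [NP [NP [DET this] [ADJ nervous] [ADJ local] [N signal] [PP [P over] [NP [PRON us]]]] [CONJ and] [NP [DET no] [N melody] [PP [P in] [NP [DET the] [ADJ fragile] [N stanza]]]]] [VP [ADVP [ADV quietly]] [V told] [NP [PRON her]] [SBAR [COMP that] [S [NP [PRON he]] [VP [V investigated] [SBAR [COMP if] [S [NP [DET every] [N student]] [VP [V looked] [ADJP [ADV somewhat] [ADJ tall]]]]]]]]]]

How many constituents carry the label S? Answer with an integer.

3

The S constituents are: [S this nervous local signal over us and no melody in the fragile stanza quietly told her that he investigated if every student looked somewhat tall]; [S he investigated if every student looked somewhat tall]; [S every student looked somewhat tall]. Total: 3.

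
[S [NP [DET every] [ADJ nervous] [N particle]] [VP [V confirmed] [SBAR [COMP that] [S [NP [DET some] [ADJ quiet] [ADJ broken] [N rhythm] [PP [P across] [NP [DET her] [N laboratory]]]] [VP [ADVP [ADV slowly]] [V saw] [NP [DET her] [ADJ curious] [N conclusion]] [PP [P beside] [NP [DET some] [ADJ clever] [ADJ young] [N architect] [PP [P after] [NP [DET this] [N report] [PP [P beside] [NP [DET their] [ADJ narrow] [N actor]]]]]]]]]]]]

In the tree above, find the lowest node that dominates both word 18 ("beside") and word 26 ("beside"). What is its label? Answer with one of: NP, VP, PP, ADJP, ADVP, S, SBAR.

Word 18 lies under S → VP → SBAR → S → VP → PP → P; word 26 lies under S → VP → SBAR → S → VP → PP → NP → PP → NP → PP → P. The lowest shared node is the PP.

PP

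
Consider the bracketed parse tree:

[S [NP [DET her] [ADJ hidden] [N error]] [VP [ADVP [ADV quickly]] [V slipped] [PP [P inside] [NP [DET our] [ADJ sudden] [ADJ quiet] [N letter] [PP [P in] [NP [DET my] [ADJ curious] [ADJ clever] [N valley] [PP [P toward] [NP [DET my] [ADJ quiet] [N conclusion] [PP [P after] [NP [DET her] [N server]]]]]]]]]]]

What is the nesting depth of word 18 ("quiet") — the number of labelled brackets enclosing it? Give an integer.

9

The word sits inside ADJ, which is inside NP, inside PP, inside NP, inside PP, inside NP, inside PP, inside VP, inside S — 9 brackets in all.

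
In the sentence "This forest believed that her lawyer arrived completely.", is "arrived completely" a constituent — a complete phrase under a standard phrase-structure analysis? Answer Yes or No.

Yes

These words form the whole verb phrase headed by "arrived", so yes — one constituent.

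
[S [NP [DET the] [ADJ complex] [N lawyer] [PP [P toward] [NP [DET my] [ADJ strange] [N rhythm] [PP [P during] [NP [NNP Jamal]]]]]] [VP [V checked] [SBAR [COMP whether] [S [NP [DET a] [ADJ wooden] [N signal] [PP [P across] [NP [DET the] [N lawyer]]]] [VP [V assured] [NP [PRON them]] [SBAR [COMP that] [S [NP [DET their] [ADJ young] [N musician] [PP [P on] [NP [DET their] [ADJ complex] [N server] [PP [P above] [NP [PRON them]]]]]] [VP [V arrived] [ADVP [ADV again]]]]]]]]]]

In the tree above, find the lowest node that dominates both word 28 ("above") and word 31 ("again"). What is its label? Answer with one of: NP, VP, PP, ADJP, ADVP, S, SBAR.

S

The smallest bracket enclosing both words is [S their young musician on their complex server above them arrived again], so the label is S.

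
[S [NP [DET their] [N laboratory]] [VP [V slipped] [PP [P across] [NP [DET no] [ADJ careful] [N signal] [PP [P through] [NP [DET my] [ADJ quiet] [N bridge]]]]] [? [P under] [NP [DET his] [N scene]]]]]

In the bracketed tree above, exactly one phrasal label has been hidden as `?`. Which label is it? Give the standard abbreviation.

PP

The `?` node immediately contains: P 'under', NP. That is the internal structure of a prepositional phrase, so the label is PP.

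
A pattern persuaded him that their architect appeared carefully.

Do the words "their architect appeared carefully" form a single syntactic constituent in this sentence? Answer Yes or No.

Yes

These words form the whole clause headed by "appeared", so yes — one constituent.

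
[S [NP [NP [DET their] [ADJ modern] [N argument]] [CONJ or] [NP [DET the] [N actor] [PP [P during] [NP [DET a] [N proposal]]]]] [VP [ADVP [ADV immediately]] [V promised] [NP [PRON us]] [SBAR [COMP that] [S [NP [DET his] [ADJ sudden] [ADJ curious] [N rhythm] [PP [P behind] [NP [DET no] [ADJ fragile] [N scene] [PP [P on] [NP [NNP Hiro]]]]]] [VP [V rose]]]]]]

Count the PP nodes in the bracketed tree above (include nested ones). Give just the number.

3

The PP constituents are: [PP during a proposal]; [PP behind no fragile scene on Hiro]; [PP on Hiro]. Total: 3.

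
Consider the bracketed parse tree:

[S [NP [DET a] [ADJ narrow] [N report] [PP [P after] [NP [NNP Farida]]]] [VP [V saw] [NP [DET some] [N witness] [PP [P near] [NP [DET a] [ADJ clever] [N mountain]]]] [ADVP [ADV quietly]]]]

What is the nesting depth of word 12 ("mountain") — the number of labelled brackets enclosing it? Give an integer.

6

Path from the root down to the word: S → VP → NP → PP → NP → N. That is 6 enclosing brackets.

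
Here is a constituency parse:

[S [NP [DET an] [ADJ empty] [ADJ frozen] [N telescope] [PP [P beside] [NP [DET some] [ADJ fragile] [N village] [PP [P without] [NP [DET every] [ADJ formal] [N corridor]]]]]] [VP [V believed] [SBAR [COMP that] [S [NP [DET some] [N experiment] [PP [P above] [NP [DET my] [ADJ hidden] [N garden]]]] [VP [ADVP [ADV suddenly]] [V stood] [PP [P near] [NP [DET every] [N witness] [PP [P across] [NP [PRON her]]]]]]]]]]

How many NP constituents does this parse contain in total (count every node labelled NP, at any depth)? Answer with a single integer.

7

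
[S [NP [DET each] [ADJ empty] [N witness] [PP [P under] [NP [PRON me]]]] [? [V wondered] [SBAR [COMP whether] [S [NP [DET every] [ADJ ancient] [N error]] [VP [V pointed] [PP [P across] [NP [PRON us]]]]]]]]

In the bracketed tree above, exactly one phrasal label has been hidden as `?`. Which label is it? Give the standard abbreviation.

VP

A constituent whose immediate children are V 'wondered', SBAR is a verb phrase: VP.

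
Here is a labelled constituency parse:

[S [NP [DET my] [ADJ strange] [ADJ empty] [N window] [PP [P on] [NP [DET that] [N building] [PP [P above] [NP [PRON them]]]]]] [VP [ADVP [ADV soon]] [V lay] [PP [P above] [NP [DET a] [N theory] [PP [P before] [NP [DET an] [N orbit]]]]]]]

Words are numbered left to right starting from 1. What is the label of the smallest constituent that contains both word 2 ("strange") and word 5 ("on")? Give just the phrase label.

NP

Both words fall inside [NP my strange empty window on that building above them] (words 1–9), and no smaller constituent contains them both. Label: NP.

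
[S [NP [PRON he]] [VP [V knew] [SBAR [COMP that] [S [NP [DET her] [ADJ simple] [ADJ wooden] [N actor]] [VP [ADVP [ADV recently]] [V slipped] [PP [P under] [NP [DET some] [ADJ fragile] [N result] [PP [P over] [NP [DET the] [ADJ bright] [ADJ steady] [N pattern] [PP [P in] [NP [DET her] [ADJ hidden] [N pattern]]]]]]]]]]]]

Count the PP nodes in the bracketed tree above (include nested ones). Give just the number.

3

Scanning left to right, an opening `[PP` appears at word positions 10, 14, 19 — 3 in total.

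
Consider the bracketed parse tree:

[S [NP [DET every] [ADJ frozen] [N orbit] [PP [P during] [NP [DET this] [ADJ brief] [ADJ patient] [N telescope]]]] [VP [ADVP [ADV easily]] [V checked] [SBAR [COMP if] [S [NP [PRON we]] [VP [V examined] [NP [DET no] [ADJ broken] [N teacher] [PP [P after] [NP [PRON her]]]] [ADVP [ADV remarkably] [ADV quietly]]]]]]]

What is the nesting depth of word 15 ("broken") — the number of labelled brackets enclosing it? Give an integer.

7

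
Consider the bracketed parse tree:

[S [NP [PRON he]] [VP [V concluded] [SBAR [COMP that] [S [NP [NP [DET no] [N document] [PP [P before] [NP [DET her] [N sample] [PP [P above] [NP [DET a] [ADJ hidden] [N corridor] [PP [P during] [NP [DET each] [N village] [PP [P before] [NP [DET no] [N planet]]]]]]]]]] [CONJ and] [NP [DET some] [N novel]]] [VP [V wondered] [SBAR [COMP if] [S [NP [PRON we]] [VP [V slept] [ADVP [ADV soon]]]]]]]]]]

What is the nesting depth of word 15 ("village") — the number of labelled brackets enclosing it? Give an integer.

The word sits inside N, which is inside NP, inside PP, inside NP, inside PP, inside NP, inside PP, inside NP, inside NP, inside S, inside SBAR, inside VP, inside S — 13 brackets in all.

13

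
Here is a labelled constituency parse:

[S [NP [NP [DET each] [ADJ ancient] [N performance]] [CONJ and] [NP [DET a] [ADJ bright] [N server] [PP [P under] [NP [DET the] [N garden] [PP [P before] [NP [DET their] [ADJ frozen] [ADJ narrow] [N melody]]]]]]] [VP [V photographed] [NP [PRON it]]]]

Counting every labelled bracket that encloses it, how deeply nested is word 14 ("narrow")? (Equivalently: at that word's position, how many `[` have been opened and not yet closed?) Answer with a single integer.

8

The word sits inside ADJ, which is inside NP, inside PP, inside NP, inside PP, inside NP, inside NP, inside S — 8 brackets in all.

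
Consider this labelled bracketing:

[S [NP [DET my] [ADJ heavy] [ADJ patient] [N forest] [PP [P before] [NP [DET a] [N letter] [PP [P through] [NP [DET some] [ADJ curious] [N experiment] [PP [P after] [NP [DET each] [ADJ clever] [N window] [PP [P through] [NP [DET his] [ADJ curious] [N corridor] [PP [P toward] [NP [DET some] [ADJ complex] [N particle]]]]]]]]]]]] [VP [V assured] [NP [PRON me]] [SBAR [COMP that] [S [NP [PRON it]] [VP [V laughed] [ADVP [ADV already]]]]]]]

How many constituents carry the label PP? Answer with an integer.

Scanning left to right, an opening `[PP` appears at word positions 5, 8, 12, 16, 20 — 5 in total.

5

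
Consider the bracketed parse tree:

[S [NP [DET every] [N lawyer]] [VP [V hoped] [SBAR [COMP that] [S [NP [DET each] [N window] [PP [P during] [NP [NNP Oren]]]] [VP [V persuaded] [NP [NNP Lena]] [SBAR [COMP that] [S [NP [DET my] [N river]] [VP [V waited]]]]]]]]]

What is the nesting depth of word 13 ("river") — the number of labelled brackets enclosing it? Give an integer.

Counting open brackets not yet closed at "river": [S [VP [SBAR [S [VP [SBAR [S [NP [N = 9.

9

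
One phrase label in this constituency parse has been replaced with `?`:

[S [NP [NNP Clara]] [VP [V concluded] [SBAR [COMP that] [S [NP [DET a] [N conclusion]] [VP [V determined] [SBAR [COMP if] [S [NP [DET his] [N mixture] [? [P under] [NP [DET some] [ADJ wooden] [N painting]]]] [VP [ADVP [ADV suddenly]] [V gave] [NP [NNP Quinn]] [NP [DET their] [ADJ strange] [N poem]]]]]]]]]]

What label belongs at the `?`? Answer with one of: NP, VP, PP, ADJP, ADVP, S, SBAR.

A constituent whose immediate children are P 'under', NP is a prepositional phrase: PP.

PP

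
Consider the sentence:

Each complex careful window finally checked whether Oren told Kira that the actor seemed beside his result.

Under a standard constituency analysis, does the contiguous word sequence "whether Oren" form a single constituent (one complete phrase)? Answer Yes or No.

No

The smallest constituent containing the whole sequence is the subordinate clause [SBAR whether Oren told Kira that the actor seemed beside his result], but the sequence is only part of it — it straddles the boundary between complementizer "whether" and clause "Oren told Kira that the actor seemed beside his result".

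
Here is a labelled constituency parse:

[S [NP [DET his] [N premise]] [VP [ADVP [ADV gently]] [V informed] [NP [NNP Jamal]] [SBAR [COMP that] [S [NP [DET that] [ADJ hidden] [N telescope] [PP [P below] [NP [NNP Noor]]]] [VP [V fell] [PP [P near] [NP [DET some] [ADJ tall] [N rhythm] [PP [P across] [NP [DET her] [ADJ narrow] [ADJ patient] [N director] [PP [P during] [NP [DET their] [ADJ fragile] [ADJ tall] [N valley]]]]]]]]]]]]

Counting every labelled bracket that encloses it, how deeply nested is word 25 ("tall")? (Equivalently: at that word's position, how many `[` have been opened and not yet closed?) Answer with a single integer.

The word sits inside ADJ, which is inside NP, inside PP, inside NP, inside PP, inside NP, inside PP, inside VP, inside S, inside SBAR, inside VP, inside S — 12 brackets in all.

12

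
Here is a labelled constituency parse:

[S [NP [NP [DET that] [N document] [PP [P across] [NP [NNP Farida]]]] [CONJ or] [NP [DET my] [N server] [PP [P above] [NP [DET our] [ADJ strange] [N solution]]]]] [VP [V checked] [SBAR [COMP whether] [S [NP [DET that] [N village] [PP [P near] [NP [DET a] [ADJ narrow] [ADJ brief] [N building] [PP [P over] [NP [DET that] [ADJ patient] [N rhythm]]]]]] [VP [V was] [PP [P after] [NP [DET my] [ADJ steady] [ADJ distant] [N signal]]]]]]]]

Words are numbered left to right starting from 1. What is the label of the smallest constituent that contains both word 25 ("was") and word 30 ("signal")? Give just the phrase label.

VP

The smallest bracket enclosing both words is [VP was after my steady distant signal], so the label is VP.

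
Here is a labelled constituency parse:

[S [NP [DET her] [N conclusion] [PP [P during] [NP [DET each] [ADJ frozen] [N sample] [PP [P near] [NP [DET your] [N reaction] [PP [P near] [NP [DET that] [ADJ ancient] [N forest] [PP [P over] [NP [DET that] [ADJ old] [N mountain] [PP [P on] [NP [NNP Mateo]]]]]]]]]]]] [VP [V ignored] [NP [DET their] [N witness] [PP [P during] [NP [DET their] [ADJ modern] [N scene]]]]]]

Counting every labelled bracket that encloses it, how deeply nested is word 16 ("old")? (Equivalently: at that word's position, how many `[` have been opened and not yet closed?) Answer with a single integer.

11

Counting open brackets not yet closed at "old": [S [NP [PP [NP [PP [NP [PP [NP [PP [NP [ADJ = 11.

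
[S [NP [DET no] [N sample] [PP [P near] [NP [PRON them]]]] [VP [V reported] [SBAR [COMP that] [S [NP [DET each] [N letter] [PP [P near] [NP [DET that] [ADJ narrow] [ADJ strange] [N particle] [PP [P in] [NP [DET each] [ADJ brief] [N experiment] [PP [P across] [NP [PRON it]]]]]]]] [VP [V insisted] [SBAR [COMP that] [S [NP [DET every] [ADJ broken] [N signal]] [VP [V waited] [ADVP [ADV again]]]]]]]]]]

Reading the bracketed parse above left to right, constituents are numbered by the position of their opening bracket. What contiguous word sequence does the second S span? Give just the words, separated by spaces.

each letter near that narrow strange particle in each brief experiment across it insisted that every broken signal waited again

In left-to-right order the S constituents are "no sample near them reported that each letter near that narrow strange particle in each brief experiment across it insisted that every broken signal waited again"; "each letter near that narrow strange particle in each brief experiment across it insisted that every broken signal waited again"; "every broken signal waited again". Number 2 is "each letter near that narrow strange particle in each brief experiment across it insisted that every broken signal waited again".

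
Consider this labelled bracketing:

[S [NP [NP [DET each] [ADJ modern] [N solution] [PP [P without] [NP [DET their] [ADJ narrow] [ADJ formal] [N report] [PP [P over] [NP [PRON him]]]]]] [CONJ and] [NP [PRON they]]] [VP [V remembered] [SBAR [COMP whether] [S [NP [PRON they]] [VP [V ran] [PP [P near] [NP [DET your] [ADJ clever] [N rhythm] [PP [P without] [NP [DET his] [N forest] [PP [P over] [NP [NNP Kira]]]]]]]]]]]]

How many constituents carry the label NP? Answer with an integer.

9

Listing each NP by its span: [NP each modern solution without their narrow formal report over him and they]; [NP each modern solution without their narrow formal report over him]; [NP their narrow formal report over him]; [NP him]; [NP they]; [NP they] … — that makes 9.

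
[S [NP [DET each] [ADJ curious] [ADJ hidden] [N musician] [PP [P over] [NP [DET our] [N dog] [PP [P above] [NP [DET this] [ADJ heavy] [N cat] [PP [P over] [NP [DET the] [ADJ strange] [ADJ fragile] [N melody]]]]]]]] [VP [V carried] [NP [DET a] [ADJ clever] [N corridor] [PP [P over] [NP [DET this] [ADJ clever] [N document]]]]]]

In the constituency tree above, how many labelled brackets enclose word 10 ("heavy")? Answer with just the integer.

7

Path from the root down to the word: S → NP → PP → NP → PP → NP → ADJ. That is 7 enclosing brackets.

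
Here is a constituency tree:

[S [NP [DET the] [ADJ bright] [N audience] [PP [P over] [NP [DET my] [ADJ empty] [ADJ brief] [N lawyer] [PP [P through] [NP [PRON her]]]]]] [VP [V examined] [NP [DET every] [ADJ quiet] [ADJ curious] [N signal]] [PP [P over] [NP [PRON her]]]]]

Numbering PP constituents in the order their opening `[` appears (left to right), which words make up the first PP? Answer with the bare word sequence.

over my empty brief lawyer through her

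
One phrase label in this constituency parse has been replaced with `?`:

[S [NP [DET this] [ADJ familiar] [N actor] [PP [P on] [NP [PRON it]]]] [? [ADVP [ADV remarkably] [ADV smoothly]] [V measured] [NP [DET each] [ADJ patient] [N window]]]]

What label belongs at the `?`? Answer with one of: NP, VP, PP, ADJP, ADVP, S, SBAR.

The `?` node immediately contains: ADVP, V 'measured', NP. That is the internal structure of a verb phrase, so the label is VP.

VP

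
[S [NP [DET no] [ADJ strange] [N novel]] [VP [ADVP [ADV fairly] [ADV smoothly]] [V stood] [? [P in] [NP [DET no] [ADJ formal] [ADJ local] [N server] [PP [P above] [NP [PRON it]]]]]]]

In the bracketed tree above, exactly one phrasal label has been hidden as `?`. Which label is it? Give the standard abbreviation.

PP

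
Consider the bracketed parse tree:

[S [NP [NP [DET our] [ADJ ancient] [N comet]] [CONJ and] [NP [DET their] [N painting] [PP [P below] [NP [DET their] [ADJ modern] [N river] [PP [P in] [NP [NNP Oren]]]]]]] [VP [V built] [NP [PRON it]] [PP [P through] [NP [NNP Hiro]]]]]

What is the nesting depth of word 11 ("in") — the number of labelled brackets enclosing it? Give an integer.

7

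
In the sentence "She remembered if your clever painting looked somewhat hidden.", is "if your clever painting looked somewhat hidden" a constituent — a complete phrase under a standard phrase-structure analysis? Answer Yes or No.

Yes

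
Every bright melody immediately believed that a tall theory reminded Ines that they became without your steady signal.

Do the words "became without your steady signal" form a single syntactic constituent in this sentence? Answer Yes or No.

Yes

These words form the whole verb phrase headed by "became", so yes — one constituent.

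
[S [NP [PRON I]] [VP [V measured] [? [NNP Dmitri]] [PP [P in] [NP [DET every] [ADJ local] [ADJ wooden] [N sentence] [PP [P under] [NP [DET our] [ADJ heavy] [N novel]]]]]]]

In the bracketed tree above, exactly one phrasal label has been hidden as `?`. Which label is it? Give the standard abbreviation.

NP

The `?` node immediately contains: NNP 'Dmitri'. That is the internal structure of a noun phrase, so the label is NP.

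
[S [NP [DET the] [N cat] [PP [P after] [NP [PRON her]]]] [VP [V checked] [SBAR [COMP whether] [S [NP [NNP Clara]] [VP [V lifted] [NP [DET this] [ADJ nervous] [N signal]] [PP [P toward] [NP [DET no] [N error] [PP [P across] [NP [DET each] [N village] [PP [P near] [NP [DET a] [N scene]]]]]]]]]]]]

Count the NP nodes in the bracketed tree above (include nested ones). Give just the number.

Listing each NP by its span: [NP the cat after her]; [NP her]; [NP Clara]; [NP this nervous signal]; [NP no error across each village near a scene]; [NP each village near a scene] … — that makes 7.

7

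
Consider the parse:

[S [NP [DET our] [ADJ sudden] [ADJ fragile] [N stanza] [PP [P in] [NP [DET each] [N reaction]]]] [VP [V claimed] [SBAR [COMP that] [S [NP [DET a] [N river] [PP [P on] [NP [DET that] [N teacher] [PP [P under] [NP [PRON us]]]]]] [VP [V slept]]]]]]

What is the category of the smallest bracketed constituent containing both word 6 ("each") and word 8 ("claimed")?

S

Both words fall inside [S our sudden fragile stanza in each reaction claimed that a river on that teacher under us slept] (words 1–17), and no smaller constituent contains them both. Label: S.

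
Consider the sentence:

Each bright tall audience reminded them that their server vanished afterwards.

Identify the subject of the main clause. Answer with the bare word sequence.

The subject of the main clause is the NP immediately before the verb "reminded": "each bright tall audience".

each bright tall audience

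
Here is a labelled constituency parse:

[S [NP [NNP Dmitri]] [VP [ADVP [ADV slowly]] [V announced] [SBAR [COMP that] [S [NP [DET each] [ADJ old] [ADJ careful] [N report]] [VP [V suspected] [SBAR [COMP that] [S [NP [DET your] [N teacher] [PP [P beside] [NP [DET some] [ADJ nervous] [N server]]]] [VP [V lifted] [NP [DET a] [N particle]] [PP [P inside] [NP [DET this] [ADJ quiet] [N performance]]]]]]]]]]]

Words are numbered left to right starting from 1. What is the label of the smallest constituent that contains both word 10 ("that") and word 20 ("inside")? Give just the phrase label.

Word 10 lies under S → VP → SBAR → S → VP → SBAR → COMP; word 20 lies under S → VP → SBAR → S → VP → SBAR → S → VP → PP → P. The lowest shared node is the SBAR.

SBAR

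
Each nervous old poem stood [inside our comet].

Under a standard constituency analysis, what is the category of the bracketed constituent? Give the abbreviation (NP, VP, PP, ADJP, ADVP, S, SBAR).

PP

The bracketed span "inside our comet" is headed by "inside", making it a prepositional phrase (PP).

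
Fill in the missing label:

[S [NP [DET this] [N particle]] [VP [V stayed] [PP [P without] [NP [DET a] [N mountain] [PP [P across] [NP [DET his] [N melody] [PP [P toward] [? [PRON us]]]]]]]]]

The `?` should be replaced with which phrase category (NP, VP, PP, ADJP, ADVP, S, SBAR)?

NP

Looking at what the `?` directly dominates — PRON 'us' — this is a noun phrase (NP).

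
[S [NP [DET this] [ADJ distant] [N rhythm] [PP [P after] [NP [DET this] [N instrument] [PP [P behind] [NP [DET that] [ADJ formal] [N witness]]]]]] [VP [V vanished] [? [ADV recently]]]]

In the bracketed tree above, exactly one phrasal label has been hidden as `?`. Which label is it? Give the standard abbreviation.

ADVP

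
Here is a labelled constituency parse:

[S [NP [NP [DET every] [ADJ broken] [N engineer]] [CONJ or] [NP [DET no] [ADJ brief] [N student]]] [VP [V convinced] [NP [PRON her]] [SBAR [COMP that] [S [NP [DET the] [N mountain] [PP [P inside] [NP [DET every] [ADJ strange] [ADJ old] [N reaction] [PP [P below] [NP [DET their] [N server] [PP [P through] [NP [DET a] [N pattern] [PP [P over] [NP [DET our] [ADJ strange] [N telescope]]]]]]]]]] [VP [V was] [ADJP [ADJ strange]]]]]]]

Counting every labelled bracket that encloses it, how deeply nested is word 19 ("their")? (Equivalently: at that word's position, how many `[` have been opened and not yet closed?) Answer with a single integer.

The word sits inside DET, which is inside NP, inside PP, inside NP, inside PP, inside NP, inside S, inside SBAR, inside VP, inside S — 10 brackets in all.

10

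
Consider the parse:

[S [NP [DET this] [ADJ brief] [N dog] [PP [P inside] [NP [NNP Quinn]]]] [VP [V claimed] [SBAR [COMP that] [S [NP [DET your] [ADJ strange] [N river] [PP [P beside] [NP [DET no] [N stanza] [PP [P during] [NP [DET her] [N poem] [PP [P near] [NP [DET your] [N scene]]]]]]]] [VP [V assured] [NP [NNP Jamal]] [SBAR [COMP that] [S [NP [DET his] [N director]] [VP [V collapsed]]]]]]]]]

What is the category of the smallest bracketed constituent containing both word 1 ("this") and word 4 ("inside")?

Word 1 lies under S → NP → DET; word 4 lies under S → NP → PP → P. The lowest shared node is the NP.

NP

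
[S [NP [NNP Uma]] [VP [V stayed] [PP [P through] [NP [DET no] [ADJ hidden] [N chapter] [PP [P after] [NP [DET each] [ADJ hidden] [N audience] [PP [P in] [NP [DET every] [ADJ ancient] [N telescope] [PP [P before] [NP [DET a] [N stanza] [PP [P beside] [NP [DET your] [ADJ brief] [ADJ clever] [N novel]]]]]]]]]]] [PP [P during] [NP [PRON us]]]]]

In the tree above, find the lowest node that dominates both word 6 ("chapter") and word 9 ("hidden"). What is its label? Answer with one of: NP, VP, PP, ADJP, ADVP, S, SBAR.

Word 6 lies under S → VP → PP → NP → N; word 9 lies under S → VP → PP → NP → PP → NP → ADJ. The lowest shared node is the NP.

NP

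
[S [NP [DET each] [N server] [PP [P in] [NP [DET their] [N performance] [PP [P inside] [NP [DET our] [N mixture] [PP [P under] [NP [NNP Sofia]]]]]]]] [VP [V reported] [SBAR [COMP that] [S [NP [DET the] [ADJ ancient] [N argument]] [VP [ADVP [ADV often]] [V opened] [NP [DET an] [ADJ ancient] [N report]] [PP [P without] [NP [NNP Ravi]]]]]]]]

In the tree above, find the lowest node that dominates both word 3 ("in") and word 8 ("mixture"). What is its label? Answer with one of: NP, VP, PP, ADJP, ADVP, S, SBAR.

PP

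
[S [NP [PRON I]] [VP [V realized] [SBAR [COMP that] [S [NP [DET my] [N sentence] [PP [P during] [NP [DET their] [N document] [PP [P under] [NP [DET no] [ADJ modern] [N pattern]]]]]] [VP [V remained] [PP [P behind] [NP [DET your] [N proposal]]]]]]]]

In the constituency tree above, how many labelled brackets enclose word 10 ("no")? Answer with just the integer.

10

The word sits inside DET, which is inside NP, inside PP, inside NP, inside PP, inside NP, inside S, inside SBAR, inside VP, inside S — 10 brackets in all.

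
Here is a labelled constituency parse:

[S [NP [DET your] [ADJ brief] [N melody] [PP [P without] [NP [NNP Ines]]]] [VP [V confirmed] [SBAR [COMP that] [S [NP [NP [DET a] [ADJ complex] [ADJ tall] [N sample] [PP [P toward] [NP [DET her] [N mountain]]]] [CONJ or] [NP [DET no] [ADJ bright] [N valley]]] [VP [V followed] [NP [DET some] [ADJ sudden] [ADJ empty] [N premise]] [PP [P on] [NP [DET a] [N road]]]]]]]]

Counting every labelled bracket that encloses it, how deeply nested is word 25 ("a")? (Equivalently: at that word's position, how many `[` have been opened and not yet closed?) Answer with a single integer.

8

Path from the root down to the word: S → VP → SBAR → S → VP → PP → NP → DET. That is 8 enclosing brackets.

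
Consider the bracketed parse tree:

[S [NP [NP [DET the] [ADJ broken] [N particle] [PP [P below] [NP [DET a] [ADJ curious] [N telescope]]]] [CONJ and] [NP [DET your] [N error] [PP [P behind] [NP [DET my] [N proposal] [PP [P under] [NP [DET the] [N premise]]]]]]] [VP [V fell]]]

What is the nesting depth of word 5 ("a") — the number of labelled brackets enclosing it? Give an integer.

6

Counting open brackets not yet closed at "a": [S [NP [NP [PP [NP [DET = 6.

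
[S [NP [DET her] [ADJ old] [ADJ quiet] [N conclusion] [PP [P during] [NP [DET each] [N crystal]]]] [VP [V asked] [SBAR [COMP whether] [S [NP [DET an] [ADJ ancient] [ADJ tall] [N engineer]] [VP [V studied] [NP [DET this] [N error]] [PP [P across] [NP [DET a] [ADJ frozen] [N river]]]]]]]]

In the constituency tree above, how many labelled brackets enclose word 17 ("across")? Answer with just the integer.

7

The word sits inside P, which is inside PP, inside VP, inside S, inside SBAR, inside VP, inside S — 7 brackets in all.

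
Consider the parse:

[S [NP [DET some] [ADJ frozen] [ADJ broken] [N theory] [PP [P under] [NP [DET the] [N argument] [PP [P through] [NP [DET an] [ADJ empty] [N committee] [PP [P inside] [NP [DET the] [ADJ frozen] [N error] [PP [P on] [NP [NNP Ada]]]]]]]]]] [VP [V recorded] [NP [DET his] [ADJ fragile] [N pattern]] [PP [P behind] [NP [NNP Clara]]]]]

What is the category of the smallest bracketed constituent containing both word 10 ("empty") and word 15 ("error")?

NP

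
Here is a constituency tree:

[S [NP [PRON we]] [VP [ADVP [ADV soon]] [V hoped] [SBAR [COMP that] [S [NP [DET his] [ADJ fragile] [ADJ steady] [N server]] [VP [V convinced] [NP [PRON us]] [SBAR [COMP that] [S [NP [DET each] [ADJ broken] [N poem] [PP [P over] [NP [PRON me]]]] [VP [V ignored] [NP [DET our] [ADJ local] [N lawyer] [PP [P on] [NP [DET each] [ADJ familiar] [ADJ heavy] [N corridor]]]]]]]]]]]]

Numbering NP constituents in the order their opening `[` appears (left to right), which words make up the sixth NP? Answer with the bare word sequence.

our local lawyer on each familiar heavy corridor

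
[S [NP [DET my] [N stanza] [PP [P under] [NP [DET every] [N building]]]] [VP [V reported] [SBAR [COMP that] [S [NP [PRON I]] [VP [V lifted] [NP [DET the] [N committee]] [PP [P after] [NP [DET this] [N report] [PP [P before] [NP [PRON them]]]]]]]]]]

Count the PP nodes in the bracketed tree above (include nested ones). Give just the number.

Listing each PP by its span: [PP under every building]; [PP after this report before them]; [PP before them] — that makes 3.

3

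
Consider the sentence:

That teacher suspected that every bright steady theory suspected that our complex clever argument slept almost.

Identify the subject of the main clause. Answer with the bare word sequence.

that teacher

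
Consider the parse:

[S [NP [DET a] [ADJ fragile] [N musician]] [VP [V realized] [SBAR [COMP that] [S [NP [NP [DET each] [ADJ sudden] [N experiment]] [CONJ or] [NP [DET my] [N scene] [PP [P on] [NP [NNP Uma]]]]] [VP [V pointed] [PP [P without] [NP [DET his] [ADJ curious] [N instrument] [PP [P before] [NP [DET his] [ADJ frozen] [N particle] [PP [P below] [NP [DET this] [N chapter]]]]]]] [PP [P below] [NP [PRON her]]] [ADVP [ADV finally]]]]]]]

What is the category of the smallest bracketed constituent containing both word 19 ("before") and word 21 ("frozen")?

PP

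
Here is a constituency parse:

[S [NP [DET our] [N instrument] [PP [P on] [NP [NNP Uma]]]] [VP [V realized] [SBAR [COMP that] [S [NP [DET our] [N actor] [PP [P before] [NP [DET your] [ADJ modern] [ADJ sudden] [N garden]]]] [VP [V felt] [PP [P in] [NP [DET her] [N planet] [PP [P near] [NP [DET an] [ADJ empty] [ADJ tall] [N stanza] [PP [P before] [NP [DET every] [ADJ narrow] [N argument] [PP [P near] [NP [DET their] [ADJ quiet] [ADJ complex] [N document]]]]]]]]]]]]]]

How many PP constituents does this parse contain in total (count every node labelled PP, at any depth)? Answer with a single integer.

6

Scanning left to right, an opening `[PP` appears at word positions 3, 9, 15, 18, 23, 27 — 6 in total.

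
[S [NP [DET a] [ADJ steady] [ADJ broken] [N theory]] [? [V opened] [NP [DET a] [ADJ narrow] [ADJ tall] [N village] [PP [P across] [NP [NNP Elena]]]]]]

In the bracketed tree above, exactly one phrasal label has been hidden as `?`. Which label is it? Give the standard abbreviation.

The `?` node immediately contains: V 'opened', NP. That is the internal structure of a verb phrase, so the label is VP.

VP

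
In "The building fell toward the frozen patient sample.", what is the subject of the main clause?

the building

In the main clause the verb is "fell"; the NP preceding it, "the building", is the subject.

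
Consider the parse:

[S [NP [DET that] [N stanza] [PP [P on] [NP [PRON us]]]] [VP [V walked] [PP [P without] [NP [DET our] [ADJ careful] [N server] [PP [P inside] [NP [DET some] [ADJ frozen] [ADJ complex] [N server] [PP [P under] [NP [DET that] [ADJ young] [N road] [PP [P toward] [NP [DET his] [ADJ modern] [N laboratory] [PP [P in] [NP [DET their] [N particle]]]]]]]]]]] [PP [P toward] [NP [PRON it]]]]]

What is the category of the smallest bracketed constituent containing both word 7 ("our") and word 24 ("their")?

The smallest bracket enclosing both words is [NP our careful server inside some frozen complex server under that young road toward his modern laboratory in their particle], so the label is NP.

NP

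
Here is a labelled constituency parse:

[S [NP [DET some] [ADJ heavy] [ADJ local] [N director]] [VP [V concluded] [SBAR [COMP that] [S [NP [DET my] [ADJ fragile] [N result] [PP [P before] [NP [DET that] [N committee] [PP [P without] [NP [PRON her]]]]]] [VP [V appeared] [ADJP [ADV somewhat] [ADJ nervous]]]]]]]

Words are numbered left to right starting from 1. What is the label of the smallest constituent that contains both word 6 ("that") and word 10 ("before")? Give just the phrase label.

The smallest bracket enclosing both words is [SBAR that my fragile result before that committee without her appeared somewhat nervous], so the label is SBAR.

SBAR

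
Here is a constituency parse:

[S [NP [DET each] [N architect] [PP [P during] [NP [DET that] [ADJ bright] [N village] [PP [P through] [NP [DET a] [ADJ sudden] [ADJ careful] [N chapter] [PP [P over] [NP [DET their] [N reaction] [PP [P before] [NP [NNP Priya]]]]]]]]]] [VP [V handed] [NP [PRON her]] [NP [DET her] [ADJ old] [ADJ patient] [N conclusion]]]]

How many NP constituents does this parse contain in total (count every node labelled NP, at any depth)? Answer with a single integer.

7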